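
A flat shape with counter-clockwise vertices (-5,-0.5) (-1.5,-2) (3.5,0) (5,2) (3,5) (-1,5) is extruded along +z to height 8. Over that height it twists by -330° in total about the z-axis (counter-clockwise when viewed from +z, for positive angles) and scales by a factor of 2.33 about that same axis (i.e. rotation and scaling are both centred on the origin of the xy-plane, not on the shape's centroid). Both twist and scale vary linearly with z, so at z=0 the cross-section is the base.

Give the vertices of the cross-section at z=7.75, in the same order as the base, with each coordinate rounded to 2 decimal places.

t = z/height = 7.75/8 = 0.96875
s = 1 + (scale-1)·z/height = 1 + (2.33-1)·7.75/8 = 2.288438
θ = twist·z/height = -330°·7.75/8 = -319.6875° = -5.579599 rad
cos θ = 0.762527, sin θ = 0.646956 (intermediates below are computed at full precision and shown rounded to 5 d.p.)
v1: (-5,-0.5) → rotate → (-3.48916,-3.61604) → ×s → (-7.98472,-8.27509) → (-7.98,-8.28)
v2: (-1.5,-2) → rotate → (0.15012,-2.49549) → ×s → (0.34354,-5.71077) → (0.34,-5.71)
v3: (3.5,0) → rotate → (2.66885,2.26435) → ×s → (6.10749,5.18182) → (6.11,5.18)
v4: (5,2) → rotate → (2.51872,4.75984) → ×s → (5.76394,10.89259) → (5.76,10.89)
v5: (3,5) → rotate → (-0.94720,5.75350) → ×s → (-2.16761,13.16654) → (-2.17,13.17)
v6: (-1,5) → rotate → (-3.99731,3.16568) → ×s → (-9.14759,7.24446) → (-9.15,7.24)

Cross-section at z=7.75: (-7.98,-8.28) (0.34,-5.71) (6.11,5.18) (5.76,10.89) (-2.17,13.17) (-9.15,7.24)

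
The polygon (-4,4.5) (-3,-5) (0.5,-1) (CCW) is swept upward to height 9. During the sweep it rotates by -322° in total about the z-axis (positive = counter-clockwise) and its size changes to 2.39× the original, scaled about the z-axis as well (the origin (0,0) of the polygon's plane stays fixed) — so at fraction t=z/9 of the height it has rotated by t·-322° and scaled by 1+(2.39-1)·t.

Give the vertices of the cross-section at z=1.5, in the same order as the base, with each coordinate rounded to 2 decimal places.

t = z/height = 1.5/9 = 0.166667
s = 1 + (scale-1)·z/height = 1 + (2.39-1)·1.5/9 = 1.231667
θ = twist·z/height = -322°·1.5/9 = -53.6667° = -0.936660 rad
cos θ = 0.592482, sin θ = -0.805584 (intermediates below are computed at full precision and shown rounded to 5 d.p.)
v1: (-4,4.5) → rotate → (1.25520,5.88850) → ×s → (1.54599,7.25267) → (1.55,7.25)
v2: (-3,-5) → rotate → (-5.80536,-0.54566) → ×s → (-7.15027,-0.67207) → (-7.15,-0.67)
v3: (0.5,-1) → rotate → (-0.50934,-0.99527) → ×s → (-0.62734,-1.22585) → (-0.63,-1.23)

Cross-section at z=1.5: (1.55,7.25) (-7.15,-0.67) (-0.63,-1.23)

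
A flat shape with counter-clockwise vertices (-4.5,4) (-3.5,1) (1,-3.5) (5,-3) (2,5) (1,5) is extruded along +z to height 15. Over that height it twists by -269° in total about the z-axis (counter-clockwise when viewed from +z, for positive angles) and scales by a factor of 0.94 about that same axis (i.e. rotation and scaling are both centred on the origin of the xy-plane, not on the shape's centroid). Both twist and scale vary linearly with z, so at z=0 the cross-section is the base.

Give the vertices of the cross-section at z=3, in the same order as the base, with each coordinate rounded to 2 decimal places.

Cross-section at z=3: (0.56,5.92) (-1.25,3.37) (-2.21,-2.84) (0.53,-5.74) (5.15,1.32) (4.57,2.12)

t = z/height = 3/15 = 0.2
s = 1 + (scale-1)·z/height = 1 + (0.94-1)·3/15 = 0.988000
θ = twist·z/height = -269°·3/15 = -53.8000° = -0.938987 rad
cos θ = 0.590606, sin θ = -0.806960 (intermediates below are computed at full precision and shown rounded to 5 d.p.)
v1: (-4.5,4) → rotate → (0.57012,5.99374) → ×s → (0.56327,5.92182) → (0.56,5.92)
v2: (-3.5,1) → rotate → (-1.26016,3.41497) → ×s → (-1.24504,3.37399) → (-1.25,3.37)
v3: (1,-3.5) → rotate → (-2.23376,-2.87408) → ×s → (-2.20695,-2.83959) → (-2.21,-2.84)
v4: (5,-3) → rotate → (0.53215,-5.80662) → ×s → (0.52576,-5.73694) → (0.53,-5.74)
v5: (2,5) → rotate → (5.21601,1.33911) → ×s → (5.15342,1.32304) → (5.15,1.32)
v6: (1,5) → rotate → (4.62541,2.14607) → ×s → (4.56990,2.12032) → (4.57,2.12)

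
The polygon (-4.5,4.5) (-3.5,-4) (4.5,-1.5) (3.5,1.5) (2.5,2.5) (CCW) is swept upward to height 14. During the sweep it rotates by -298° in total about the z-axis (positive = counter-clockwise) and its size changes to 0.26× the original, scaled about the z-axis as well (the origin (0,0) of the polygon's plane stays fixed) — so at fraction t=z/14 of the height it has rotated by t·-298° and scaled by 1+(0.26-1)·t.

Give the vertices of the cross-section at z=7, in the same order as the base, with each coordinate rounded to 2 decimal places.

Cross-section at z=7: (3.89,-0.97) (0.59,3.30) (-2.92,-0.65) (-1.40,-1.95) (-0.54,-2.16)

t = z/height = 7/14 = 0.5
s = 1 + (scale-1)·z/height = 1 + (0.26-1)·7/14 = 0.630000
θ = twist·z/height = -298°·7/14 = -149.0000° = -2.600541 rad
cos θ = -0.857167, sin θ = -0.515038 (intermediates below are computed at full precision and shown rounded to 5 d.p.)
v1: (-4.5,4.5) → rotate → (6.17492,-1.53958) → ×s → (3.89020,-0.96994) → (3.89,-0.97)
v2: (-3.5,-4) → rotate → (0.93993,5.23130) → ×s → (0.59216,3.29572) → (0.59,3.30)
v3: (4.5,-1.5) → rotate → (-4.62981,-1.03192) → ×s → (-2.91678,-0.65011) → (-2.92,-0.65)
v4: (3.5,1.5) → rotate → (-2.22753,-3.08838) → ×s → (-1.40334,-1.94568) → (-1.40,-1.95)
v5: (2.5,2.5) → rotate → (-0.85532,-3.43051) → ×s → (-0.53885,-2.16122) → (-0.54,-2.16)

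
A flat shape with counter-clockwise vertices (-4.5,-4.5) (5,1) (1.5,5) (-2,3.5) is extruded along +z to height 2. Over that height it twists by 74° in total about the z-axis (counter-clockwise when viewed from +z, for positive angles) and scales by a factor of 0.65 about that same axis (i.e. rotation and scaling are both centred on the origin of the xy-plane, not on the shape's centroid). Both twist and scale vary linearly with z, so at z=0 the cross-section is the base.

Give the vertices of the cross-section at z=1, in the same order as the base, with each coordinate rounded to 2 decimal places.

t = z/height = 1/2 = 0.5
s = 1 + (scale-1)·z/height = 1 + (0.65-1)·1/2 = 0.825000
θ = twist·z/height = 74°·1/2 = 37.0000° = 0.645772 rad
cos θ = 0.798636, sin θ = 0.601815 (intermediates below are computed at full precision and shown rounded to 5 d.p.)
v1: (-4.5,-4.5) → rotate → (-0.88569,-6.30203) → ×s → (-0.73070,-5.19917) → (-0.73,-5.20)
v2: (5,1) → rotate → (3.39136,3.80771) → ×s → (2.79787,3.14136) → (2.80,3.14)
v3: (1.5,5) → rotate → (-1.81112,4.89590) → ×s → (-1.49418,4.03912) → (-1.49,4.04)
v4: (-2,3.5) → rotate → (-3.70362,1.59159) → ×s → (-3.05549,1.31307) → (-3.06,1.31)

Cross-section at z=1: (-0.73,-5.20) (2.80,3.14) (-1.49,4.04) (-3.06,1.31)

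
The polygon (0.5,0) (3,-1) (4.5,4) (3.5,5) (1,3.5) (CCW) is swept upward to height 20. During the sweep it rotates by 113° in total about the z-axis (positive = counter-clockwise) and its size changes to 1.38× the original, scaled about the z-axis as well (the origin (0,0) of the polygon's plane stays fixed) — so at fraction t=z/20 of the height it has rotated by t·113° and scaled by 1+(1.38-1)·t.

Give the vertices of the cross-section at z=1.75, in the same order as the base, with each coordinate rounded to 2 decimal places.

t = z/height = 1.75/20 = 0.0875
s = 1 + (scale-1)·z/height = 1 + (1.38-1)·1.75/20 = 1.033250
θ = twist·z/height = 113°·1.75/20 = 9.8875° = 0.172569 rad
cos θ = 0.985147, sin θ = 0.171714 (intermediates below are computed at full precision and shown rounded to 5 d.p.)
v1: (0.5,0) → rotate → (0.49257,0.08586) → ×s → (0.50895,0.08871) → (0.51,0.09)
v2: (3,-1) → rotate → (3.12715,-0.47000) → ×s → (3.23113,-0.48563) → (3.23,-0.49)
v3: (4.5,4) → rotate → (3.74630,4.71330) → ×s → (3.87087,4.87002) → (3.87,4.87)
v4: (3.5,5) → rotate → (2.58944,5.52673) → ×s → (2.67554,5.71050) → (2.68,5.71)
v5: (1,3.5) → rotate → (0.38415,3.61973) → ×s → (0.39692,3.74008) → (0.40,3.74)

Cross-section at z=1.75: (0.51,0.09) (3.23,-0.49) (3.87,4.87) (2.68,5.71) (0.40,3.74)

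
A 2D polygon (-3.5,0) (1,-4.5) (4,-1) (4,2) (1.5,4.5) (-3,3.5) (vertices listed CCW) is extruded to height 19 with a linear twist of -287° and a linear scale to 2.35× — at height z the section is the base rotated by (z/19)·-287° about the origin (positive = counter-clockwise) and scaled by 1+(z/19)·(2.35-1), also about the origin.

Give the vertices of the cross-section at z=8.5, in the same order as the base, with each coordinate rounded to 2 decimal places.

Cross-section at z=8.5: (3.49,4.40) (-6.65,3.23) (-5.24,-4.03) (-1.47,-7.02) (4.16,-6.37) (7.39,0.28)

t = z/height = 8.5/19 = 0.447368
s = 1 + (scale-1)·z/height = 1 + (2.35-1)·8.5/19 = 1.603947
θ = twist·z/height = -287°·8.5/19 = -128.3947° = -2.240911 rad
cos θ = -0.621076, sin θ = -0.783751 (intermediates below are computed at full precision and shown rounded to 5 d.p.)
v1: (-3.5,0) → rotate → (2.17377,2.74313) → ×s → (3.48661,4.39983) → (3.49,4.40)
v2: (1,-4.5) → rotate → (-4.14795,2.01109) → ×s → (-6.65310,3.22568) → (-6.65,3.23)
v3: (4,-1) → rotate → (-3.26805,-2.51393) → ×s → (-5.24179,-4.03221) → (-5.24,-4.03)
v4: (4,2) → rotate → (-0.91680,-4.37715) → ×s → (-1.47050,-7.02072) → (-1.47,-7.02)
v5: (1.5,4.5) → rotate → (2.59526,-3.97047) → ×s → (4.16267,-6.36842) → (4.16,-6.37)
v6: (-3,3.5) → rotate → (4.60635,0.17749) → ×s → (7.38835,0.28468) → (7.39,0.28)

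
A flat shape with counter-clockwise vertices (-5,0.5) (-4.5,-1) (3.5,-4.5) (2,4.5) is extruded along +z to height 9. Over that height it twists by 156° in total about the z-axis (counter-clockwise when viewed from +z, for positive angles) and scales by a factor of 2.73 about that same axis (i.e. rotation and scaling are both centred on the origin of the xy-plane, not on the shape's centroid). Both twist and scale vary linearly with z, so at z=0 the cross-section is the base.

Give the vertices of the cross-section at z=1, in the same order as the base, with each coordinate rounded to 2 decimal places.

Cross-section at z=1: (-5.87,-1.21) (-4.77,-2.74) (5.58,-3.88) (0.68,5.83)

t = z/height = 1/9 = 0.111111
s = 1 + (scale-1)·z/height = 1 + (2.73-1)·1/9 = 1.192222
θ = twist·z/height = 156°·1/9 = 17.3333° = 0.302524 rad
cos θ = 0.954588, sin θ = 0.297930 (intermediates below are computed at full precision and shown rounded to 5 d.p.)
v1: (-5,0.5) → rotate → (-4.92190,-1.01236) → ×s → (-5.86800,-1.20696) → (-5.87,-1.21)
v2: (-4.5,-1) → rotate → (-3.99771,-2.29527) → ×s → (-4.76616,-2.73648) → (-4.77,-2.74)
v3: (3.5,-4.5) → rotate → (4.68174,-3.25289) → ×s → (5.58168,-3.87817) → (5.58,-3.88)
v4: (2,4.5) → rotate → (0.56849,4.89150) → ×s → (0.67777,5.83176) → (0.68,5.83)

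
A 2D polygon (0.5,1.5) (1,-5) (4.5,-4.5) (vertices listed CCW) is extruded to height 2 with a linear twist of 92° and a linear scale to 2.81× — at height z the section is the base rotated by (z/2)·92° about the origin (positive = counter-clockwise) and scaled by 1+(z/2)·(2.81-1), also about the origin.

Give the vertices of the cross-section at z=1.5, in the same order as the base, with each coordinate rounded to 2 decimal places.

Cross-section at z=1.5: (-2.88,2.37) (11.85,-2.02) (13.71,6.10)

t = z/height = 1.5/2 = 0.75
s = 1 + (scale-1)·z/height = 1 + (2.81-1)·1.5/2 = 2.357500
θ = twist·z/height = 92°·1.5/2 = 69.0000° = 1.204277 rad
cos θ = 0.358368, sin θ = 0.933580 (intermediates below are computed at full precision and shown rounded to 5 d.p.)
v1: (0.5,1.5) → rotate → (-1.22119,1.00434) → ×s → (-2.87895,2.36774) → (-2.88,2.37)
v2: (1,-5) → rotate → (5.02627,-0.85826) → ×s → (11.84943,-2.02335) → (11.85,-2.02)
v3: (4.5,-4.5) → rotate → (5.81377,2.58846) → ×s → (13.70596,6.10229) → (13.71,6.10)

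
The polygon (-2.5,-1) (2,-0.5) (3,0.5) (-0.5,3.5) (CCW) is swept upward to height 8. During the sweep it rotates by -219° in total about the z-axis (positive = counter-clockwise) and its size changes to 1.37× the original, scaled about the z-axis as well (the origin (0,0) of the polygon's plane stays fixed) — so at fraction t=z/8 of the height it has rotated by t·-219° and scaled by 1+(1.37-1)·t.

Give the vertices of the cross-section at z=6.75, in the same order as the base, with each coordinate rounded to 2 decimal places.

t = z/height = 6.75/8 = 0.84375
s = 1 + (scale-1)·z/height = 1 + (1.37-1)·6.75/8 = 1.312188
θ = twist·z/height = -219°·6.75/8 = -184.7813° = -3.225041 rad
cos θ = -0.996520, sin θ = 0.083352 (intermediates below are computed at full precision and shown rounded to 5 d.p.)
v1: (-2.5,-1) → rotate → (2.57465,0.78814) → ×s → (3.37843,1.03419) → (3.38,1.03)
v2: (2,-0.5) → rotate → (-1.95136,0.66496) → ×s → (-2.56056,0.87256) → (-2.56,0.87)
v3: (3,0.5) → rotate → (-3.03124,-0.24820) → ×s → (-3.97755,-0.32569) → (-3.98,-0.33)
v4: (-0.5,3.5) → rotate → (0.20653,-3.52950) → ×s → (0.27100,-4.63136) → (0.27,-4.63)

Cross-section at z=6.75: (3.38,1.03) (-2.56,0.87) (-3.98,-0.33) (0.27,-4.63)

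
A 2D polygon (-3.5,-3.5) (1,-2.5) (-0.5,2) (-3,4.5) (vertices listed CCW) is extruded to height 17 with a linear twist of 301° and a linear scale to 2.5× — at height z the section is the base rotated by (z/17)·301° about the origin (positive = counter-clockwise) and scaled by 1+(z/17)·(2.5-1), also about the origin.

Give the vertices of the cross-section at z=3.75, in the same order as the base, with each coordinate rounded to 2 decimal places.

t = z/height = 3.75/17 = 0.220588
s = 1 + (scale-1)·z/height = 1 + (2.5-1)·3.75/17 = 1.330882
θ = twist·z/height = 301°·3.75/17 = 66.3971° = 1.158847 rad
cos θ = 0.400396, sin θ = 0.916342 (intermediates below are computed at full precision and shown rounded to 5 d.p.)
v1: (-3.5,-3.5) → rotate → (1.80581,-4.60858) → ×s → (2.40332,-6.13348) → (2.40,-6.13)
v2: (1,-2.5) → rotate → (2.69125,-0.08465) → ×s → (3.58174,-0.11266) → (3.58,-0.11)
v3: (-0.5,2) → rotate → (-2.03288,0.34262) → ×s → (-2.70553,0.45599) → (-2.71,0.46)
v4: (-3,4.5) → rotate → (-5.32473,-0.94724) → ×s → (-7.08659,-1.26067) → (-7.09,-1.26)

Cross-section at z=3.75: (2.40,-6.13) (3.58,-0.11) (-2.71,0.46) (-7.09,-1.26)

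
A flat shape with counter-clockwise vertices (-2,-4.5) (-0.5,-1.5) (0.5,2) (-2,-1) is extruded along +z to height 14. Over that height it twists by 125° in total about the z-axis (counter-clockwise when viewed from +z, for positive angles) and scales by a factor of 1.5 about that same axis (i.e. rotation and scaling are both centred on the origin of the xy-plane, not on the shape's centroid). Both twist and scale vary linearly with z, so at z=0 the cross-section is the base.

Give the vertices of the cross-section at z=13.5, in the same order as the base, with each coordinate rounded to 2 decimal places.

Cross-section at z=13.5: (7.25,0.84) (2.29,0.49) (-2.93,-0.87) (2.78,-1.80)

t = z/height = 13.5/14 = 0.964286
s = 1 + (scale-1)·z/height = 1 + (1.5-1)·13.5/14 = 1.482143
θ = twist·z/height = 125°·13.5/14 = 120.5357° = 2.103745 rad
cos θ = -0.508075, sin θ = 0.861313 (intermediates below are computed at full precision and shown rounded to 5 d.p.)
v1: (-2,-4.5) → rotate → (4.89206,0.56371) → ×s → (7.25073,0.83550) → (7.25,0.84)
v2: (-0.5,-1.5) → rotate → (1.54601,0.33146) → ×s → (2.29140,0.49127) → (2.29,0.49)
v3: (0.5,2) → rotate → (-1.97666,-0.58549) → ×s → (-2.92970,-0.86779) → (-2.93,-0.87)
v4: (-2,-1) → rotate → (1.87746,-1.21455) → ×s → (2.78267,-1.80014) → (2.78,-1.80)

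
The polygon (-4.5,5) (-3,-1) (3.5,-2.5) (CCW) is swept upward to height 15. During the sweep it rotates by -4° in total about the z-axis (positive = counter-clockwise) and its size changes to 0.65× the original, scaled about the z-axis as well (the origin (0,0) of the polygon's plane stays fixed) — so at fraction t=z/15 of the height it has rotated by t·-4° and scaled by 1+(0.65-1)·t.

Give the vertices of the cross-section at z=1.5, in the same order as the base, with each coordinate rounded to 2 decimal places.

t = z/height = 1.5/15 = 0.1
s = 1 + (scale-1)·z/height = 1 + (0.65-1)·1.5/15 = 0.965000
θ = twist·z/height = -4°·1.5/15 = -0.4000° = -0.006981 rad
cos θ = 0.999976, sin θ = -0.006981 (intermediates below are computed at full precision and shown rounded to 5 d.p.)
v1: (-4.5,5) → rotate → (-4.46498,5.03129) → ×s → (-4.30871,4.85520) → (-4.31,4.86)
v2: (-3,-1) → rotate → (-3.00691,-0.97903) → ×s → (-2.90167,-0.94477) → (-2.90,-0.94)
v3: (3.5,-2.5) → rotate → (3.48246,-2.52437) → ×s → (3.36058,-2.43602) → (3.36,-2.44)

Cross-section at z=1.5: (-4.31,4.86) (-2.90,-0.94) (3.36,-2.44)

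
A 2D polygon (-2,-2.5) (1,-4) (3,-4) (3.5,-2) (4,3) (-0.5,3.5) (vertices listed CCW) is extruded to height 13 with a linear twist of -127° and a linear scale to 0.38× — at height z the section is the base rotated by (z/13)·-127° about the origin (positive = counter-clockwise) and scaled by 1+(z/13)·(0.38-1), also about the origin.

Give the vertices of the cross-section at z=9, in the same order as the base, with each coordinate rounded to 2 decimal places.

Cross-section at z=9: (-1.47,1.09) (-2.26,-0.65) (-2.22,-1.79) (-1.07,-2.04) (1.79,-2.22) (1.99,0.36)

t = z/height = 9/13 = 0.692308
s = 1 + (scale-1)·z/height = 1 + (0.38-1)·9/13 = 0.570769
θ = twist·z/height = -127°·9/13 = -87.9231° = -1.534547 rad
cos θ = 0.036241, sin θ = -0.999343 (intermediates below are computed at full precision and shown rounded to 5 d.p.)
v1: (-2,-2.5) → rotate → (-2.57084,1.90808) → ×s → (-1.46736,1.08908) → (-1.47,1.09)
v2: (1,-4) → rotate → (-3.96113,-1.14431) → ×s → (-2.26089,-0.65314) → (-2.26,-0.65)
v3: (3,-4) → rotate → (-3.88865,-3.14299) → ×s → (-2.21952,-1.79392) → (-2.22,-1.79)
v4: (3.5,-2) → rotate → (-1.87184,-3.57018) → ×s → (-1.06839,-2.03775) → (-1.07,-2.04)
v5: (4,3) → rotate → (3.14299,-3.88865) → ×s → (1.79392,-2.21952) → (1.79,-2.22)
v6: (-0.5,3.5) → rotate → (3.47958,0.62652) → ×s → (1.98604,0.35760) → (1.99,0.36)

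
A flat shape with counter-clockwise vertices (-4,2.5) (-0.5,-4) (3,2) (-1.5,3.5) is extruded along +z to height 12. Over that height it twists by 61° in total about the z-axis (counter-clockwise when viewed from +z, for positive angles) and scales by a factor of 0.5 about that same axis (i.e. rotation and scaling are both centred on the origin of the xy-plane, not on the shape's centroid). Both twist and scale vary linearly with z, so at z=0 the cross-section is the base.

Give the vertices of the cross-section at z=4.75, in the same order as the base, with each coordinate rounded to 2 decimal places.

t = z/height = 4.75/12 = 0.395833
s = 1 + (scale-1)·z/height = 1 + (0.5-1)·4.75/12 = 0.802083
θ = twist·z/height = 61°·4.75/12 = 24.1458° = 0.421424 rad
cos θ = 0.912507, sin θ = 0.409061 (intermediates below are computed at full precision and shown rounded to 5 d.p.)
v1: (-4,2.5) → rotate → (-4.67268,0.64503) → ×s → (-3.74788,0.51736) → (-3.75,0.52)
v2: (-0.5,-4) → rotate → (1.17999,-3.85456) → ×s → (0.94645,-3.09168) → (0.95,-3.09)
v3: (3,2) → rotate → (1.91940,3.05220) → ×s → (1.53952,2.44812) → (1.54,2.45)
v4: (-1.5,3.5) → rotate → (-2.80047,2.58018) → ×s → (-2.24621,2.06952) → (-2.25,2.07)

Cross-section at z=4.75: (-3.75,0.52) (0.95,-3.09) (1.54,2.45) (-2.25,2.07)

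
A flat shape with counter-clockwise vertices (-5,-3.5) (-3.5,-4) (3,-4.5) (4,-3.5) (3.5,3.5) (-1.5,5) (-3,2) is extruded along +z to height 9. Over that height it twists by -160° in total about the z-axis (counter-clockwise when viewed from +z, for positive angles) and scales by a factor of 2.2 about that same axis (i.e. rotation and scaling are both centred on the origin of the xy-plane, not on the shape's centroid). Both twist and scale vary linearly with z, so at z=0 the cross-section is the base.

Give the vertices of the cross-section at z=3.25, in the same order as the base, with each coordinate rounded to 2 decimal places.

t = z/height = 3.25/9 = 0.361111
s = 1 + (scale-1)·z/height = 1 + (2.2-1)·3.25/9 = 1.433333
θ = twist·z/height = -160°·3.25/9 = -57.7778° = -1.008412 rad
cos θ = 0.533204, sin θ = -0.845986 (intermediates below are computed at full precision and shown rounded to 5 d.p.)
v1: (-5,-3.5) → rotate → (-5.62697,2.36372) → ×s → (-8.06533,3.38799) → (-8.07,3.39)
v2: (-3.5,-4) → rotate → (-5.25016,0.82813) → ×s → (-7.52523,1.18699) → (-7.53,1.19)
v3: (3,-4.5) → rotate → (-2.20733,-4.93738) → ×s → (-3.16383,-7.07691) → (-3.16,-7.08)
v4: (4,-3.5) → rotate → (-0.82813,-5.25016) → ×s → (-1.18699,-7.52523) → (-1.19,-7.53)
v5: (3.5,3.5) → rotate → (4.82717,-1.09474) → ×s → (6.91894,-1.56912) → (6.92,-1.57)
v6: (-1.5,5) → rotate → (3.43013,3.93500) → ×s → (4.91651,5.64017) → (4.92,5.64)
v7: (-3,2) → rotate → (0.09236,3.60437) → ×s → (0.13238,5.16626) → (0.13,5.17)

Cross-section at z=3.25: (-8.07,3.39) (-7.53,1.19) (-3.16,-7.08) (-1.19,-7.53) (6.92,-1.57) (4.92,5.64) (0.13,5.17)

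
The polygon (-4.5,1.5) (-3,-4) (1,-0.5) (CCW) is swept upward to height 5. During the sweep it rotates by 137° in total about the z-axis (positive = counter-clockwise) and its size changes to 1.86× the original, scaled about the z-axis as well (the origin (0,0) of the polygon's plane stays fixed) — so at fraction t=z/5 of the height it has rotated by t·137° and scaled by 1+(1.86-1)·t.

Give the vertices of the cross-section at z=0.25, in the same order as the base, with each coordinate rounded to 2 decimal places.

Cross-section at z=0.25: (-4.85,0.99) (-2.61,-4.52) (1.10,-0.39)

t = z/height = 0.25/5 = 0.05
s = 1 + (scale-1)·z/height = 1 + (1.86-1)·0.25/5 = 1.043000
θ = twist·z/height = 137°·0.25/5 = 6.8500° = 0.119555 rad
cos θ = 0.992862, sin θ = 0.119270 (intermediates below are computed at full precision and shown rounded to 5 d.p.)
v1: (-4.5,1.5) → rotate → (-4.64678,0.95258) → ×s → (-4.84660,0.99354) → (-4.85,0.99)
v2: (-3,-4) → rotate → (-2.50150,-4.32926) → ×s → (-2.60907,-4.51542) → (-2.61,-4.52)
v3: (1,-0.5) → rotate → (1.05250,-0.37716) → ×s → (1.09775,-0.39338) → (1.10,-0.39)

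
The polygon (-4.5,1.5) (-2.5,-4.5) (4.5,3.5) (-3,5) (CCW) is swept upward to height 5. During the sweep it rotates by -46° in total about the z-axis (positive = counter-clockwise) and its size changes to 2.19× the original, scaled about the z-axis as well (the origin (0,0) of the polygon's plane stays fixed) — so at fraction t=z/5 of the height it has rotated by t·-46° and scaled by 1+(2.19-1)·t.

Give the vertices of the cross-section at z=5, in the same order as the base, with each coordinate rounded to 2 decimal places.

Cross-section at z=5: (-4.48,9.37) (-10.89,-2.91) (12.36,-1.76) (3.31,12.33)

t = z/height = 5/5 = 1
s = 1 + (scale-1)·z/height = 1 + (2.19-1)·5/5 = 2.190000
θ = twist·z/height = -46°·5/5 = -46.0000° = -0.802851 rad
cos θ = 0.694658, sin θ = -0.719340 (intermediates below are computed at full precision and shown rounded to 5 d.p.)
v1: (-4.5,1.5) → rotate → (-2.04695,4.27902) → ×s → (-4.48283,9.37105) → (-4.48,9.37)
v2: (-2.5,-4.5) → rotate → (-4.97368,-1.32761) → ×s → (-10.89235,-2.90747) → (-10.89,-2.91)
v3: (4.5,3.5) → rotate → (5.64365,-0.80572) → ×s → (12.35960,-1.76454) → (12.36,-1.76)
v4: (-3,5) → rotate → (1.51272,5.63131) → ×s → (3.31287,12.33257) → (3.31,12.33)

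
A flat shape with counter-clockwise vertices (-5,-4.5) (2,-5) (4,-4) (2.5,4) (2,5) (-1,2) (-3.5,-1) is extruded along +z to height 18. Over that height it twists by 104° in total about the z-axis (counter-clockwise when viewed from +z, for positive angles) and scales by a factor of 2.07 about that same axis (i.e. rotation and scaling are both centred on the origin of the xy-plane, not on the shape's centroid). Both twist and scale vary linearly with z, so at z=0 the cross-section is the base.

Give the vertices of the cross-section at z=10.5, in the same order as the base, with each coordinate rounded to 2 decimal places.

Cross-section at z=10.5: (2.39,-10.66) (8.67,-1.15) (8.85,2.48) (-3.67,6.72) (-5.49,6.81) (-3.63,0.18) (-1.37,-5.75)

t = z/height = 10.5/18 = 0.583333
s = 1 + (scale-1)·z/height = 1 + (2.07-1)·10.5/18 = 1.624167
θ = twist·z/height = 104°·10.5/18 = 60.6667° = 1.058833 rad
cos θ = 0.489890, sin θ = 0.871784 (intermediates below are computed at full precision and shown rounded to 5 d.p.)
v1: (-5,-4.5) → rotate → (1.47358,-6.56343) → ×s → (2.39334,-10.66010) → (2.39,-10.66)
v2: (2,-5) → rotate → (5.33870,-0.70588) → ×s → (8.67094,-1.14647) → (8.67,-1.15)
v3: (4,-4) → rotate → (5.44670,1.52758) → ×s → (8.84634,2.48104) → (8.85,2.48)
v4: (2.5,4) → rotate → (-2.26241,4.13902) → ×s → (-3.67454,6.72246) → (-3.67,6.72)
v5: (2,5) → rotate → (-3.37914,4.19302) → ×s → (-5.48829,6.81016) → (-5.49,6.81)
v6: (-1,2) → rotate → (-2.23346,0.10800) → ×s → (-3.62751,0.17540) → (-3.63,0.18)
v7: (-3.5,-1) → rotate → (-0.84283,-3.54114) → ×s → (-1.36890,-5.75139) → (-1.37,-5.75)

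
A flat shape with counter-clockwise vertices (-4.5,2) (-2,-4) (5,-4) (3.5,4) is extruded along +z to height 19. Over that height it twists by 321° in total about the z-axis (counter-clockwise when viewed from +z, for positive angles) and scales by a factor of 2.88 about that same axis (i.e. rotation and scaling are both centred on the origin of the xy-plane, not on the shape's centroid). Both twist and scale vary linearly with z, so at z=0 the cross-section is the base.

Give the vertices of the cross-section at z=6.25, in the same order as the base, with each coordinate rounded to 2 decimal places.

t = z/height = 6.25/19 = 0.328947
s = 1 + (scale-1)·z/height = 1 + (2.88-1)·6.25/19 = 1.618421
θ = twist·z/height = 321°·6.25/19 = 105.5921° = 1.842930 rad
cos θ = -0.268787, sin θ = 0.963200 (intermediates below are computed at full precision and shown rounded to 5 d.p.)
v1: (-4.5,2) → rotate → (-0.71686,-4.87197) → ×s → (-1.16018,-7.88490) → (-1.16,-7.88)
v2: (-2,-4) → rotate → (4.39037,-0.85125) → ×s → (7.10547,-1.37768) → (7.11,-1.38)
v3: (5,-4) → rotate → (2.50886,5.89115) → ×s → (4.06040,9.53436) → (4.06,9.53)
v4: (3.5,4) → rotate → (-4.79355,2.29605) → ×s → (-7.75799,3.71598) → (-7.76,3.72)

Cross-section at z=6.25: (-1.16,-7.88) (7.11,-1.38) (4.06,9.53) (-7.76,3.72)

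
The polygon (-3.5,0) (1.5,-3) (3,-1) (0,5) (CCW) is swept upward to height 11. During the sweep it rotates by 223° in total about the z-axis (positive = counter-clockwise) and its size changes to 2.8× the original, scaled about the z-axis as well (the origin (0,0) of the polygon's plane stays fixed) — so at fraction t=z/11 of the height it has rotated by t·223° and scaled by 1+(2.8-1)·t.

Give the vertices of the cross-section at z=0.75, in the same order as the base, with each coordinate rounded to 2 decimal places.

t = z/height = 0.75/11 = 0.0681818
s = 1 + (scale-1)·z/height = 1 + (2.8-1)·0.75/11 = 1.122727
θ = twist·z/height = 223°·0.75/11 = 15.2045° = 0.265369 rad
cos θ = 0.964996, sin θ = 0.262266 (intermediates below are computed at full precision and shown rounded to 5 d.p.)
v1: (-3.5,0) → rotate → (-3.37748,-0.91793) → ×s → (-3.79199,-1.03059) → (-3.79,-1.03)
v2: (1.5,-3) → rotate → (2.23429,-2.50159) → ×s → (2.50850,-2.80860) → (2.51,-2.81)
v3: (3,-1) → rotate → (3.15725,-0.17820) → ×s → (3.54473,-0.20007) → (3.54,-0.20)
v4: (0,5) → rotate → (-1.31133,4.82498) → ×s → (-1.47226,5.41713) → (-1.47,5.42)

Cross-section at z=0.75: (-3.79,-1.03) (2.51,-2.81) (3.54,-0.20) (-1.47,5.42)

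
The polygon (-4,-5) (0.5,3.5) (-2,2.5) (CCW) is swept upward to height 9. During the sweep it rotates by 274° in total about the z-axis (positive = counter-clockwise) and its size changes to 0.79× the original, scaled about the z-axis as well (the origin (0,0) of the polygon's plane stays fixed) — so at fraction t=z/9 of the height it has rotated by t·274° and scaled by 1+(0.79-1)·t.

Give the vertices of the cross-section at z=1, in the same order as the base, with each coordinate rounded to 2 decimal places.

t = z/height = 1/9 = 0.111111
s = 1 + (scale-1)·z/height = 1 + (0.79-1)·1/9 = 0.976667
θ = twist·z/height = 274°·1/9 = 30.4444° = 0.531356 rad
cos θ = 0.862121, sin θ = 0.506703 (intermediates below are computed at full precision and shown rounded to 5 d.p.)
v1: (-4,-5) → rotate → (-0.91497,-6.33742) → ×s → (-0.89362,-6.18954) → (-0.89,-6.19)
v2: (0.5,3.5) → rotate → (-1.34240,3.27077) → ×s → (-1.31108,3.19446) → (-1.31,3.19)
v3: (-2,2.5) → rotate → (-2.99100,1.14190) → ×s → (-2.92121,1.11525) → (-2.92,1.12)

Cross-section at z=1: (-0.89,-6.19) (-1.31,3.19) (-2.92,1.12)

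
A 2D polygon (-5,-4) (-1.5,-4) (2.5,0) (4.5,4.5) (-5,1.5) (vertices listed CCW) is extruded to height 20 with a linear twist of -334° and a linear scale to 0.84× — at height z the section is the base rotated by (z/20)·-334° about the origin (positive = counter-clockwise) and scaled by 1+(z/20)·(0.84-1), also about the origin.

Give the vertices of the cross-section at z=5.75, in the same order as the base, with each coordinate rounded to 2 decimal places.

t = z/height = 5.75/20 = 0.2875
s = 1 + (scale-1)·z/height = 1 + (0.84-1)·5.75/20 = 0.954000
θ = twist·z/height = -334°·5.75/20 = -96.0250° = -1.675952 rad
cos θ = -0.104962, sin θ = -0.994476 (intermediates below are computed at full precision and shown rounded to 5 d.p.)
v1: (-5,-4) → rotate → (-3.45309,5.39223) → ×s → (-3.29425,5.14419) → (-3.29,5.14)
v2: (-1.5,-4) → rotate → (-3.82046,1.91156) → ×s → (-3.64472,1.82363) → (-3.64,1.82)
v3: (2.5,0) → rotate → (-0.26241,-2.48619) → ×s → (-0.25034,-2.37183) → (-0.25,-2.37)
v4: (4.5,4.5) → rotate → (4.00281,-4.94747) → ×s → (3.81868,-4.71989) → (3.82,-4.72)
v5: (-5,1.5) → rotate → (2.01653,4.81494) → ×s → (1.92377,4.59345) → (1.92,4.59)

Cross-section at z=5.75: (-3.29,5.14) (-3.64,1.82) (-0.25,-2.37) (3.82,-4.72) (1.92,4.59)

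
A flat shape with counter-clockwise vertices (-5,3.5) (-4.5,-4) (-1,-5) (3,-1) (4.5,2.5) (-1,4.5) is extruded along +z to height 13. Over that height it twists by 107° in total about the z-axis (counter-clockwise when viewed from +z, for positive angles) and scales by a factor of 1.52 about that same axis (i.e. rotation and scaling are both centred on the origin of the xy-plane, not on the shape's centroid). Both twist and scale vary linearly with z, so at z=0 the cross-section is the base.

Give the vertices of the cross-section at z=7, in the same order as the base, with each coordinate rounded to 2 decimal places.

t = z/height = 7/13 = 0.538462
s = 1 + (scale-1)·z/height = 1 + (1.52-1)·7/13 = 1.280000
θ = twist·z/height = 107°·7/13 = 57.6154° = 1.005578 rad
cos θ = 0.535600, sin θ = 0.844472 (intermediates below are computed at full precision and shown rounded to 5 d.p.)
v1: (-5,3.5) → rotate → (-5.63365,-2.34776) → ×s → (-7.21107,-3.00513) → (-7.21,-3.01)
v2: (-4.5,-4) → rotate → (0.96769,-5.94252) → ×s → (1.23864,-7.60643) → (1.24,-7.61)
v3: (-1,-5) → rotate → (3.68676,-3.52247) → ×s → (4.71905,-4.50876) → (4.72,-4.51)
v4: (3,-1) → rotate → (2.45127,1.99782) → ×s → (3.13763,2.55720) → (3.14,2.56)
v5: (4.5,2.5) → rotate → (0.29902,5.13912) → ×s → (0.38275,6.57808) → (0.38,6.58)
v6: (-1,4.5) → rotate → (-4.33572,1.56573) → ×s → (-5.54973,2.00413) → (-5.55,2.00)

Cross-section at z=7: (-7.21,-3.01) (1.24,-7.61) (4.72,-4.51) (3.14,2.56) (0.38,6.58) (-5.55,2.00)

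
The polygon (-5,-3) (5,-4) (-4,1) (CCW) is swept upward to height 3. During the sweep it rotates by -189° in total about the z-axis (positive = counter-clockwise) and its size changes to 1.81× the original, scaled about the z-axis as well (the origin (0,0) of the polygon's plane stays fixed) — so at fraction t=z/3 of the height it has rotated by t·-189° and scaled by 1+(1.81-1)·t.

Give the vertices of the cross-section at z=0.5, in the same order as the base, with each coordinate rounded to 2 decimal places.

Cross-section at z=0.5: (-6.62,0.06) (2.47,-6.84) (-3.28,3.34)

t = z/height = 0.5/3 = 0.166667
s = 1 + (scale-1)·z/height = 1 + (1.81-1)·0.5/3 = 1.135000
θ = twist·z/height = -189°·0.5/3 = -31.5000° = -0.549779 rad
cos θ = 0.852640, sin θ = -0.522499 (intermediates below are computed at full precision and shown rounded to 5 d.p.)
v1: (-5,-3) → rotate → (-5.83070,0.05457) → ×s → (-6.61784,0.06194) → (-6.62,0.06)
v2: (5,-4) → rotate → (2.17321,-6.02305) → ×s → (2.46659,-6.83617) → (2.47,-6.84)
v3: (-4,1) → rotate → (-2.88806,2.94263) → ×s → (-3.27795,3.33989) → (-3.28,3.34)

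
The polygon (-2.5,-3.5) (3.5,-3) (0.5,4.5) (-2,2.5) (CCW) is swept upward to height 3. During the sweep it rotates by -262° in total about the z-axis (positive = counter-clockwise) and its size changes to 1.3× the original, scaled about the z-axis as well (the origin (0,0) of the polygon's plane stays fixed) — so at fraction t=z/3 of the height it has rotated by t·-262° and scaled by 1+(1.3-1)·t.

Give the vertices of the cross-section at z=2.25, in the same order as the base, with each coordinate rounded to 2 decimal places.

t = z/height = 2.25/3 = 0.75
s = 1 + (scale-1)·z/height = 1 + (1.3-1)·2.25/3 = 1.225000
θ = twist·z/height = -262°·2.25/3 = -196.5000° = -3.429572 rad
cos θ = -0.958820, sin θ = 0.284015 (intermediates below are computed at full precision and shown rounded to 5 d.p.)
v1: (-2.5,-3.5) → rotate → (3.39110,2.64583) → ×s → (4.15410,3.24114) → (4.15,3.24)
v2: (3.5,-3) → rotate → (-2.50382,3.87051) → ×s → (-3.06718,4.74138) → (-3.07,4.74)
v3: (0.5,4.5) → rotate → (-1.75748,-4.17268) → ×s → (-2.15291,-5.11153) → (-2.15,-5.11)
v4: (-2,2.5) → rotate → (1.20760,-2.96508) → ×s → (1.47931,-3.63222) → (1.48,-3.63)

Cross-section at z=2.25: (4.15,3.24) (-3.07,4.74) (-2.15,-5.11) (1.48,-3.63)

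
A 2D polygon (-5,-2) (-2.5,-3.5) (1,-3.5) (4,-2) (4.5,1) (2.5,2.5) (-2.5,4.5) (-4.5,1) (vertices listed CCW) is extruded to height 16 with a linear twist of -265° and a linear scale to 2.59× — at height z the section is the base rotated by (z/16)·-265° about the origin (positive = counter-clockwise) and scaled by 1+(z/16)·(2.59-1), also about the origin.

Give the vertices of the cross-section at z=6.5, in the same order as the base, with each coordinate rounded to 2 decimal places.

t = z/height = 6.5/16 = 0.40625
s = 1 + (scale-1)·z/height = 1 + (2.59-1)·6.5/16 = 1.645938
θ = twist·z/height = -265°·6.5/16 = -107.6563° = -1.878956 rad
cos θ = -0.303306, sin θ = -0.952893 (intermediates below are computed at full precision and shown rounded to 5 d.p.)
v1: (-5,-2) → rotate → (-0.38926,5.37108) → ×s → (-0.64070,8.84046) → (-0.64,8.84)
v2: (-2.5,-3.5) → rotate → (-2.57686,3.44380) → ×s → (-4.24136,5.66828) → (-4.24,5.67)
v3: (1,-3.5) → rotate → (-3.63843,0.10868) → ×s → (-5.98863,0.17887) → (-5.99,0.18)
v4: (4,-2) → rotate → (-3.11901,-3.20496) → ×s → (-5.13369,-5.27517) → (-5.13,-5.28)
v5: (4.5,1) → rotate → (-0.41198,-4.59133) → ×s → (-0.67810,-7.55704) → (-0.68,-7.56)
v6: (2.5,2.5) → rotate → (1.62397,-3.14050) → ×s → (2.67295,-5.16906) → (2.67,-5.17)
v7: (-2.5,4.5) → rotate → (5.04628,1.01736) → ×s → (8.30587,1.67451) → (8.31,1.67)
v8: (-4.5,1) → rotate → (2.31777,3.98471) → ×s → (3.81490,6.55859) → (3.81,6.56)

Cross-section at z=6.5: (-0.64,8.84) (-4.24,5.67) (-5.99,0.18) (-5.13,-5.28) (-0.68,-7.56) (2.67,-5.17) (8.31,1.67) (3.81,6.56)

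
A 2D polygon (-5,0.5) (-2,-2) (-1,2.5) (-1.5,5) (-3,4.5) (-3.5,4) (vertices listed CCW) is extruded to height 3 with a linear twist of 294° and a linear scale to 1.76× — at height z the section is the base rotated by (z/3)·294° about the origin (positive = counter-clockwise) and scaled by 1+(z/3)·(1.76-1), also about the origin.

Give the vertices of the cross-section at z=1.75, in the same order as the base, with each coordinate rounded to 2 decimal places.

t = z/height = 1.75/3 = 0.583333
s = 1 + (scale-1)·z/height = 1 + (1.76-1)·1.75/3 = 1.443333
θ = twist·z/height = 294°·1.75/3 = 171.5000° = 2.993240 rad
cos θ = -0.989016, sin θ = 0.147809 (intermediates below are computed at full precision and shown rounded to 5 d.p.)
v1: (-5,0.5) → rotate → (4.87117,-1.23355) → ×s → (7.03073,-1.78043) → (7.03,-1.78)
v2: (-2,-2) → rotate → (2.27365,1.68241) → ×s → (3.28164,2.42828) → (3.28,2.43)
v3: (-1,2.5) → rotate → (0.61949,-2.62035) → ×s → (0.89413,-3.78204) → (0.89,-3.78)
v4: (-1.5,5) → rotate → (0.74448,-5.16679) → ×s → (1.07453,-7.45741) → (1.07,-7.46)
v5: (-3,4.5) → rotate → (2.30191,-4.89400) → ×s → (3.32242,-7.06367) → (3.32,-7.06)
v6: (-3.5,4) → rotate → (2.87032,-4.47340) → ×s → (4.14283,-6.45660) → (4.14,-6.46)

Cross-section at z=1.75: (7.03,-1.78) (3.28,2.43) (0.89,-3.78) (1.07,-7.46) (3.32,-7.06) (4.14,-6.46)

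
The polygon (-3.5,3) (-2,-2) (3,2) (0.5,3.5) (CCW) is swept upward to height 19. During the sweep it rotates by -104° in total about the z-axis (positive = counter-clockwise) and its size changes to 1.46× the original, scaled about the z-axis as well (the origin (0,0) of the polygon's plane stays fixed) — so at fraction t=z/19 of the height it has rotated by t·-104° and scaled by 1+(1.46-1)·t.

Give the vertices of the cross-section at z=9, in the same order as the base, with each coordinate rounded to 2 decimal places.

Cross-section at z=9: (-0.01,5.61) (-3.44,0.26) (4.23,-1.18) (3.63,2.32)

t = z/height = 9/19 = 0.473684
s = 1 + (scale-1)·z/height = 1 + (1.46-1)·9/19 = 1.217895
θ = twist·z/height = -104°·9/19 = -49.2632° = -0.859804 rad
cos θ = 0.652586, sin θ = -0.757715 (intermediates below are computed at full precision and shown rounded to 5 d.p.)
v1: (-3.5,3) → rotate → (-0.01091,4.60976) → ×s → (-0.01328,5.61420) → (-0.01,5.61)
v2: (-2,-2) → rotate → (-2.82060,0.21026) → ×s → (-3.43520,0.25607) → (-3.44,0.26)
v3: (3,2) → rotate → (3.47319,-0.96797) → ×s → (4.22998,-1.17889) → (4.23,-1.18)
v4: (0.5,3.5) → rotate → (2.97829,1.90519) → ×s → (3.62725,2.32032) → (3.63,2.32)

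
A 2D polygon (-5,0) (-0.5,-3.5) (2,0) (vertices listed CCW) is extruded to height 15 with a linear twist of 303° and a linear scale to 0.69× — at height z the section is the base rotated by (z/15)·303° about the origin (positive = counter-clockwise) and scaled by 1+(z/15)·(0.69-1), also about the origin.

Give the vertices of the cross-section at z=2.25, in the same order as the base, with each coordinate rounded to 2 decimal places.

t = z/height = 2.25/15 = 0.15
s = 1 + (scale-1)·z/height = 1 + (0.69-1)·2.25/15 = 0.953500
θ = twist·z/height = 303°·2.25/15 = 45.4500° = 0.793252 rad
cos θ = 0.701531, sin θ = 0.712639 (intermediates below are computed at full precision and shown rounded to 5 d.p.)
v1: (-5,0) → rotate → (-3.50766,-3.56319) → ×s → (-3.34455,-3.39750) → (-3.34,-3.40)
v2: (-0.5,-3.5) → rotate → (2.14347,-2.81168) → ×s → (2.04380,-2.68094) → (2.04,-2.68)
v3: (2,0) → rotate → (1.40306,1.42528) → ×s → (1.33782,1.35900) → (1.34,1.36)

Cross-section at z=2.25: (-3.34,-3.40) (2.04,-2.68) (1.34,1.36)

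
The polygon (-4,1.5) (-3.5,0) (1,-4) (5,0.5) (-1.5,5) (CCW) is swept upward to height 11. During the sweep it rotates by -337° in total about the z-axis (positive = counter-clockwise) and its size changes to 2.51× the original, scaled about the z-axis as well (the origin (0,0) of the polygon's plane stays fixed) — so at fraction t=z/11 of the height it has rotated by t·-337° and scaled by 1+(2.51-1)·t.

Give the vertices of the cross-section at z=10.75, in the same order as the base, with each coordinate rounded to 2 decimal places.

t = z/height = 10.75/11 = 0.977273
s = 1 + (scale-1)·z/height = 1 + (2.51-1)·10.75/11 = 2.475682
θ = twist·z/height = -337°·10.75/11 = -329.3409° = -5.748083 rad
cos θ = 0.860217, sin θ = 0.509929 (intermediates below are computed at full precision and shown rounded to 5 d.p.)
v1: (-4,1.5) → rotate → (-4.20576,-0.74939) → ×s → (-10.41212,-1.85525) → (-10.41,-1.86)
v2: (-3.5,0) → rotate → (-3.01076,-1.78475) → ×s → (-7.45368,-4.41848) → (-7.45,-4.42)
v3: (1,-4) → rotate → (2.89993,-2.93094) → ×s → (7.17931,-7.25607) → (7.18,-7.26)
v4: (5,0.5) → rotate → (4.04612,2.97975) → ×s → (10.01690,7.37692) → (10.02,7.38)
v5: (-1.5,5) → rotate → (-3.83997,3.53619) → ×s → (-9.50654,8.75448) → (-9.51,8.75)

Cross-section at z=10.75: (-10.41,-1.86) (-7.45,-4.42) (7.18,-7.26) (10.02,7.38) (-9.51,8.75)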